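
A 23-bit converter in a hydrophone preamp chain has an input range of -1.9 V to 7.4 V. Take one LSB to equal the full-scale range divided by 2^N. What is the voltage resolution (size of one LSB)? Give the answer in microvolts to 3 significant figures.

Range = 7.4 − (-1.9) = 9.3 V.
Number of codes = 2^23 = 8388608.
LSB = 9.3 V / 2^23 = 1.11 µV.

1.11 µV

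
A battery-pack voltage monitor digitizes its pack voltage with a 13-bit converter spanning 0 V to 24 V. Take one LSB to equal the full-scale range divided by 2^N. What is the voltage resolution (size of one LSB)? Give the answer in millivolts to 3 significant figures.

Full-scale range = 24 V.
Number of codes = 2^13 = 8192.
LSB = 24 V ÷ 2^13 = 24/8192 V = 2.93 mV.

2.93 mV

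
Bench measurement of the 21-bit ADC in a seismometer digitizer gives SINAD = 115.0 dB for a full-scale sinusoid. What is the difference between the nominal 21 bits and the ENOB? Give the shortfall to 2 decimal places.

N_eff = (115.0 − 1.76)/6.02 = 18.8106 bits.
Lost resolution: 21 − 18.8106 = 2.1894 bits.

2.19 bits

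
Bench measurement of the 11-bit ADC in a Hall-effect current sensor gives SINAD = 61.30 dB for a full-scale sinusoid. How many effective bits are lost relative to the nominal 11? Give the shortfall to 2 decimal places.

1.11 bits

N_eff = (61.30 − 1.76)/6.02 = 9.8904 bits.
Lost resolution: 11 − 9.8904 = 1.1096 bits.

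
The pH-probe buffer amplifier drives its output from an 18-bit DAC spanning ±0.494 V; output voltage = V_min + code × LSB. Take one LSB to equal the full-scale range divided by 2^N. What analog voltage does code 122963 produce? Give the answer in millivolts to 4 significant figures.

Full-scale range = 0.494 V − (-0.494 V) = 0.988 V. LSB = 0.988 V / 2^18.
Output = V_min + (122963/262144) × range = -0.494 + 0.469067 × 0.988 V
      = -0.494 V + 0.463438 V = -0.0305622 V.

-30.56 mV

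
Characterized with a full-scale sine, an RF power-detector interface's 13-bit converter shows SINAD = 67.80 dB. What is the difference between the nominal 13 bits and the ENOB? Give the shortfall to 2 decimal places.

ENOB = (SINAD − 1.76)/6.02 = (67.80 − 1.76)/6.02 = 10.9701 bits.
Shortfall = 13 − 10.9701 = 2.0299 bits.

2.03 bits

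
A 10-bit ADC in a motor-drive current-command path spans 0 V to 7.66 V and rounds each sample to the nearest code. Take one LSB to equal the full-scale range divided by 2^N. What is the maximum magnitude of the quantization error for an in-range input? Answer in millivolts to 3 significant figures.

Span = 7.66 V.
Step size = 7.66/1024 V = 7.4805 mV.
A rounding quantizer has |error| ≤ LSB/2 = 3.74 mV.

3.74 mV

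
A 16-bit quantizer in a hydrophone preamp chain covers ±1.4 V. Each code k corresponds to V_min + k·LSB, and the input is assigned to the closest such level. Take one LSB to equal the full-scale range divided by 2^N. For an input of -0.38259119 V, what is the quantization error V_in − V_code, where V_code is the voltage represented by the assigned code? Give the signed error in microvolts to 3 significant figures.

+7.69 µV

The full-scale span is 1.4 − (-1.4) = 2.8 V. LSB = 2.8 V / 2^16 ≈ 42.72 µV.
Position in LSBs: (-0.38259119 − (-1.4)) × 65536/2.8 = 23813.1799; rounding gives k = 23813.
Reconstructed level: -1.4 + 23813 × 2.8/65536 V = -0.38259887695 V.
V_in − V_code = -0.38259119 − (-0.38259887695) = +7.69 µV.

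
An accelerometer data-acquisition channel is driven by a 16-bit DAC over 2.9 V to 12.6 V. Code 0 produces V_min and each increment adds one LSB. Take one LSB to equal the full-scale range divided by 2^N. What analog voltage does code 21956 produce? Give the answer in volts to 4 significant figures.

6.150 V

Span: 12.6 V − (2.9 V) = 9.7 V. LSB = 9.7 V / 2^16.
V_out = V_min + code × LSB = 2.9 V + 21956 × 9.7 V / 65536
      = 2.9 V + 3.24971 V = 6.14971 V.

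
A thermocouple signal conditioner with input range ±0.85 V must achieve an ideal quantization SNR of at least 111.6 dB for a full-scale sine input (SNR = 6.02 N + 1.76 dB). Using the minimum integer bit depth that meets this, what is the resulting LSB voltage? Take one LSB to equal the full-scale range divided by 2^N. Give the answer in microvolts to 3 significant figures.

3.24 µV

Full-scale range = 0.85 V − (-0.85 V) = 1.7 V.
Solving 6.02 N ≥ 111.6 − 1.76: N ≥ 18.246. Round up → N = 19.
LSB = 1.7 V ÷ 2^19 = 1.7/524288 V = 3.24 µV.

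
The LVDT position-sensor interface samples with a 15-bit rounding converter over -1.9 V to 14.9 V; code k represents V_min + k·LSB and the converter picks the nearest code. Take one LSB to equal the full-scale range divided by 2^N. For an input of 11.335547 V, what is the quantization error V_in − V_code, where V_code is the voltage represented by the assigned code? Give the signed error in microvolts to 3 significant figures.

−195 µV

Range = 14.9 − (-1.9) = 16.8 V. LSB = 16.8 V / 2^15 ≈ 0.5127 mV.
(V_in − V_min)/LSB = (11.335547 − (-1.9)) × 32768/16.8 = 25815.6193 → nearest code k = 25816.
V_code = V_min + k × range/2^15 = -1.9 + 25816 × 16.8/32768 = 11.335742188 V.
V_in − V_code = 11.335547 − (11.335742188) = −195 µV.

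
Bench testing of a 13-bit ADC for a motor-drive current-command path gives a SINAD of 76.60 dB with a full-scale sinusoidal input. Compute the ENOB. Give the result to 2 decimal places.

ENOB = (76.60 − 1.76)/6.02 = 12.4319 bits.

12.43 bits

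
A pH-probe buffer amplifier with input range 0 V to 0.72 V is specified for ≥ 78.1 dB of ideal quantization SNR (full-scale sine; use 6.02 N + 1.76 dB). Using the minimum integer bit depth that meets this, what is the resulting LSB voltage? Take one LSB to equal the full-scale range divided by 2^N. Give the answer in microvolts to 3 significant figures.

87.9 µV

Span = 0.72 V.
Required N = ⌈(78.1 − 1.76)/6.02⌉ = ⌈12.681⌉ = 13.
One LSB is 0.72 V / 8192 = 87.9 µV.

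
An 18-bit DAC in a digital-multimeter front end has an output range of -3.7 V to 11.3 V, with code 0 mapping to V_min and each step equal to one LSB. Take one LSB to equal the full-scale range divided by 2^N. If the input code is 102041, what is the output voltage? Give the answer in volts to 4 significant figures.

Range = 11.3 − (-3.7) = 15 V. LSB = 15 V / 2^18.
Output = V_min + (102041/262144) × range = -3.7 + 0.389256 × 15 V
      = -3.7 + 5.83883 = 2.13883 V.

2.139 V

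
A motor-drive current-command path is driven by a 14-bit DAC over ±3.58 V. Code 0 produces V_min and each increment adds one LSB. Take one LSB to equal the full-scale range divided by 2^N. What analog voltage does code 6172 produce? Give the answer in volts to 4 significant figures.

Full-scale range = 3.58 V − (-3.58 V) = 7.16 V. LSB = 7.16 V / 2^14.
Output = V_min + (6172/16384) × range = -3.58 + 0.376709 × 7.16 V
      = -3.58 + 2.69724 = -0.882764 V.

-0.8828 V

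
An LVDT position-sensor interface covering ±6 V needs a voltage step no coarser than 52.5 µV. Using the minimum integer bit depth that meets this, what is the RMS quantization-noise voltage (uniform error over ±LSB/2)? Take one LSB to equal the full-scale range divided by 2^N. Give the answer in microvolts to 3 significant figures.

The full-scale span is 6 − (-6) = 12 V.
Levels needed ≥ 12/52.5 µV = 228600. 2^18 = 262144 suffices, so N_min = 18.
Step size = 12/262144 V = 45.776 µV.
V_rms = LSB/√12 = 13.2 µV.

13.2 µV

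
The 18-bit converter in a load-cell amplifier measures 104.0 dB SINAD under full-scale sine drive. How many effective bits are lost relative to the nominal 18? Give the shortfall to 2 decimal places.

ENOB = (SINAD − 1.76)/6.02 = (104.0 − 1.76)/6.02 = 16.9834 bits.
Shortfall = 18 − 16.9834 = 1.0166 bits.

1.02 bits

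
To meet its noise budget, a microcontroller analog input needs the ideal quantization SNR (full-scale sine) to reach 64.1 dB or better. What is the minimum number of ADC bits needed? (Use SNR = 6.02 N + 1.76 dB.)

N ≥ (64.1 − 1.76)/6.02 = 10.355 → N_min = 11.

11 bits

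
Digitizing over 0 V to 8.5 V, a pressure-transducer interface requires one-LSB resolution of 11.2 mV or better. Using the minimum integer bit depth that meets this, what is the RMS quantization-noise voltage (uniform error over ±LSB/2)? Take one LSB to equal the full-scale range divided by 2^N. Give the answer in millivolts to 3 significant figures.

2.40 mV

V_FS = 8.5 V.
8.5 V / 11.2 mV = 758.9. Since 2^9 = 512 and 2^10 = 1024, N = 10.
One LSB is 8.5 V / 1024 = 8.3008 mV.
RMS noise = LSB/√12 = 2.40 mV.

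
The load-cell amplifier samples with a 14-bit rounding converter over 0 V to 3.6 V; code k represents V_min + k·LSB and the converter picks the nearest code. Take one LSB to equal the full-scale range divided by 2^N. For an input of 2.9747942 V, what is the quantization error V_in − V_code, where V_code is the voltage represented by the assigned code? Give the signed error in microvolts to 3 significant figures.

−83.7 µV

Span = 3.6 V. LSB = 3.6 V / 2^14 ≈ 219.7 µV.
(2.9747942 − (0)) / LSB = 2.9747942 × 16384/3.6 = 13538.6189. Nearest integer: k = 13539.
Reconstructed level: 0 + 13539 × 3.6/16384 V = 2.9748779297 V.
Error = V_in − V_code = 2.9747942 − (2.9748779297) = −83.7 µV.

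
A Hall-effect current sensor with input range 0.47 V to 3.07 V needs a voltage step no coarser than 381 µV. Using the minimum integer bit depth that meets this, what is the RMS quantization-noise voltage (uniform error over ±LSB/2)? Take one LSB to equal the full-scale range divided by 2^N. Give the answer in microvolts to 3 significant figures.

Full-scale range = 3.07 V − (0.47 V) = 2.6 V.
Levels needed ≥ 2.6/381 µV = 6824. 2^13 = 8192 suffices, so N_min = 13.
LSB = 2.6 V / 2^13 = 317.38 µV.
V_rms = LSB/√12 = 91.6 µV.

91.6 µV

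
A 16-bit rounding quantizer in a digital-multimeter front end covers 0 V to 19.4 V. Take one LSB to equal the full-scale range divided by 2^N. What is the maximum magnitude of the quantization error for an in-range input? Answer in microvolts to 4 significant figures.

Range is 19.4 V.
LSB = 19.4 V ÷ 2^16 = 19.4/65536 V = 296.021 µV.
A rounding quantizer has |error| ≤ LSB/2 = 148.0 µV.

148.0 µV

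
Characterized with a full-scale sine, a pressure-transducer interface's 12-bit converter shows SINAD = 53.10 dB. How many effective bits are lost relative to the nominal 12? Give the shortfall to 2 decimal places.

Effective bits = (53.10 − 1.76)/6.02 = 8.5282.
Lost resolution: 12 − 8.5282 = 3.4718 bits.

3.47 bits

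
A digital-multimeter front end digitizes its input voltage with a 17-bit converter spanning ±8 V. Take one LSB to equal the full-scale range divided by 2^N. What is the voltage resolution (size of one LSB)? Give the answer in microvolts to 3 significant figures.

Full-scale range = 8 V − (-8 V) = 16 V.
There are 2^17 = 131072 steps.
Step size = 16/131072 V = 122 µV.

122 µV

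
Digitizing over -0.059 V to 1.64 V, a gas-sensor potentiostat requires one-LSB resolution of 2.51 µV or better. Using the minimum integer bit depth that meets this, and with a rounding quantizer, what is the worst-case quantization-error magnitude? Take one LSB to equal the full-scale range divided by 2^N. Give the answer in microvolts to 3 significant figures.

Range = 1.64 − (-0.059) = 1.699 V.
1.699 V / 2.51 µV = 676900. Since 2^19 = 524288 and 2^20 = 1048576, N = 20.
One LSB is 1.699 V / 1048576 = 1.6203 µV.
|e|_max = LSB/2 = 0.810 µV.

0.810 µV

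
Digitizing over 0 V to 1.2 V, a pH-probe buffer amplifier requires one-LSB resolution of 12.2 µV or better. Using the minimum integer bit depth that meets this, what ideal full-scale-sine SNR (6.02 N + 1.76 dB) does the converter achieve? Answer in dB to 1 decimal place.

Full-scale range = 1.2 V.
1.2 V / 12.2 µV = 98360. Since 2^16 = 65536 and 2^17 = 131072, N = 17.
SNR = 6.02 × 17 + 1.76 = 104.10 dB.

104.1 dB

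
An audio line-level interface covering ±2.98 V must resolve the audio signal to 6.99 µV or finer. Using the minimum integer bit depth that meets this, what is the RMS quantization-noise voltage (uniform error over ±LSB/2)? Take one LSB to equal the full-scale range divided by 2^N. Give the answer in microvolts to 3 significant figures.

Span: 2.98 V − (-2.98 V) = 5.96 V.
Required number of levels: 5.96/6.99 µV = 852650; smallest N with 2^N ≥ that is 20.
LSB = 5.96 V / 2^20 = 5.6839 µV.
V_rms = LSB/√12 = 1.64 µV.

1.64 µV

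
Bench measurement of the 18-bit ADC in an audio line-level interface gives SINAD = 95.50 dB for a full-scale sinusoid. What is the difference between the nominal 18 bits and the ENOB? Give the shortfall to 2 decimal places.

2.43 bits

N_eff = (95.50 − 1.76)/6.02 = 15.5714 bits.
Lost resolution: 18 − 15.5714 = 2.4286 bits.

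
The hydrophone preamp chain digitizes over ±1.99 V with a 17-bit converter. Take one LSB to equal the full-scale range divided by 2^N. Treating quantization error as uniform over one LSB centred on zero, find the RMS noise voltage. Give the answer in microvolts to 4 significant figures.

8.766 µV

Full-scale range = 1.99 V − (-1.99 V) = 3.98 V.
Step size = 3.98/131072 V = 30.3650 µV.
For a uniform distribution on [−LSB/2, +LSB/2], V_rms = LSB/√12 = 30.3650 µV/3.4641 = 8.766 µV.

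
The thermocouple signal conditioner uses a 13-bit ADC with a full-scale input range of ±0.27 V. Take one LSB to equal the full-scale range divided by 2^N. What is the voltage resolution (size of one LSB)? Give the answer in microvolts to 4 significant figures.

The full-scale span is 0.27 − (-0.27) = 0.54 V.
Number of codes = 2^13 = 8192.
LSB = 0.54 V / 2^13 = 65.92 µV.

65.92 µV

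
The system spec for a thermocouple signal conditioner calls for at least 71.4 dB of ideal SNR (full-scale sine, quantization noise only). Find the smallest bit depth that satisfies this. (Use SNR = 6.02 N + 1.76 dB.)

N ≥ (71.4 − 1.76)/6.02 = 11.568 → N_min = 12.

12 bits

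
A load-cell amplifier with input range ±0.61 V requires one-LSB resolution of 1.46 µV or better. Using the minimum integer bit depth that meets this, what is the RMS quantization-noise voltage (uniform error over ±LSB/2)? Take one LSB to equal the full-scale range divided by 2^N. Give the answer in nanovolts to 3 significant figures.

Span: 0.61 V − (-0.61 V) = 1.22 V.
1.22 V / 1.46 µV = 835600. Since 2^19 = 524288 and 2^20 = 1048576, N = 20.
LSB = 1.22 V / 2^20 = 1.1635 µV.
V_rms = LSB/√12 = 336 nV.

336 nV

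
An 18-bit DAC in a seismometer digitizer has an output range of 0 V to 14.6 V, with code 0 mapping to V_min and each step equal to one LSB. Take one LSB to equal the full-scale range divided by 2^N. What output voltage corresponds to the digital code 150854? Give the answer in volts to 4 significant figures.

8.402 V

V_FS = 14.6 V. LSB = 14.6 V / 2^18.
V_out = 0 + 150854 × (14.6/262144) V
      = 0 V + 8.40175 V = 8.40175 V.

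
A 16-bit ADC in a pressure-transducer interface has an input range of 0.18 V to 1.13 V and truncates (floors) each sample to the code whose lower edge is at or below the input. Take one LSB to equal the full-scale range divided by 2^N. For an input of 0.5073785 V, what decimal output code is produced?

The full-scale span is 1.13 − (0.18) = 0.95 V. LSB = 0.95 V / 2^16 ≈ 14.50 µV.
(V_in − V_min) × 2^16/range = (0.5073785 − (0.18)) × 65536/0.95 = 22584.292.
Floor → code = 22584.

22584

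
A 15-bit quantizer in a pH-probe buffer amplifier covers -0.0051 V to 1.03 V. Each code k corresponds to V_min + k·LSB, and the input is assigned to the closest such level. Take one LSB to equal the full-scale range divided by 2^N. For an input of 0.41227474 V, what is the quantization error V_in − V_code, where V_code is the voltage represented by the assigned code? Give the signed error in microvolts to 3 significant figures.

−7.35 µV

The full-scale span is 1.03 − (-0.0051) = 1.0351 V. LSB = 1.0351 V / 2^15 ≈ 31.59 µV.
Position in LSBs: (0.41227474 − (-0.0051)) × 32768/1.0351 = 13212.7673; rounding gives k = 13213.
Reconstructed level: -0.0051 + 13213 × 1.0351/32768 V = 0.41228208923 V.
e = 0.41227474 − (0.41228208923) = −7.35 µV.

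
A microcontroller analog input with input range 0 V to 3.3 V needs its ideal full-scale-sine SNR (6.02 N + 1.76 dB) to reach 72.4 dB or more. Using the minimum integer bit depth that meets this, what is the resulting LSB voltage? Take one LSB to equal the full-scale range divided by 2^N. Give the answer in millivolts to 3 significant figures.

0.806 mV

Full-scale range = 3.3 V.
6.02 N + 1.76 ≥ 72.4 gives N ≥ 11.734, so the minimum integer is 12.
LSB = 3.3 V ÷ 2^12 = 3.3/4096 V = 0.806 mV.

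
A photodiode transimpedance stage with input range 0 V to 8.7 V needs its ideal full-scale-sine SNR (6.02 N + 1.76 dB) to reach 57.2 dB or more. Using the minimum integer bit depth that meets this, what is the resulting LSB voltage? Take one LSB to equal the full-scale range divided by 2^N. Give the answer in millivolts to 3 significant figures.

8.50 mV

Full-scale range = 8.7 V.
6.02 N + 1.76 ≥ 57.2 gives N ≥ 9.209, so the minimum integer is 10.
LSB = 8.7 V / 2^10 = 8.50 mV.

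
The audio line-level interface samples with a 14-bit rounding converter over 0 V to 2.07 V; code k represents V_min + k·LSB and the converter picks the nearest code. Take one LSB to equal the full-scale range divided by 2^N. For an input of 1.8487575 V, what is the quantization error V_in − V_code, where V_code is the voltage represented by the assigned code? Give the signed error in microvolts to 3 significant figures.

−16.3 µV

Span = 2.07 V. LSB = 2.07 V / 2^14 ≈ 126.3 µV.
(1.8487575 − (0)) / LSB = 1.8487575 × 16384/2.07 = 14632.8710. Nearest integer: k = 14633.
V_code = V_min + k × range/2^14 = 0 + 14633 × 2.07/16384 = 1.8487738037 V.
V_in − V_code = 1.8487575 − (1.8487738037) = −16.3 µV.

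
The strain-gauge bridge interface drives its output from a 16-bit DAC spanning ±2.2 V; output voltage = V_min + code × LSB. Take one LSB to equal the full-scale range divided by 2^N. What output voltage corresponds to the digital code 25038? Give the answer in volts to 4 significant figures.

-0.5190 V

Range = 2.2 − (-2.2) = 4.4 V. LSB = 4.4 V / 2^16.
V_out = V_min + code × LSB = -2.2 V + 25038 × 4.4 V / 65536
      = -2.2 + 1.68102 = -0.518982 V.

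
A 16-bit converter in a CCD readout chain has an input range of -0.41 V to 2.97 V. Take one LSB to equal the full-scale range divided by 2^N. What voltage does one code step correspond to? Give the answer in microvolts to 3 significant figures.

51.6 µV

The full-scale span is 2.97 − (-0.41) = 3.38 V.
Number of codes = 2^16 = 65536.
One LSB is 3.38 V / 65536 = 51.6 µV.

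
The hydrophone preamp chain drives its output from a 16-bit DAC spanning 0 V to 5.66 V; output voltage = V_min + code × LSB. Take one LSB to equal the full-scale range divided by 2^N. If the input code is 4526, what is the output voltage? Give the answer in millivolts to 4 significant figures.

390.9 mV

V_FS = 5.66 V. LSB = 5.66 V / 2^16.
Output = V_min + (4526/65536) × range = 0 + 0.0690613 × 5.66 V
      = 0 + 0.390887 = 0.390887 V.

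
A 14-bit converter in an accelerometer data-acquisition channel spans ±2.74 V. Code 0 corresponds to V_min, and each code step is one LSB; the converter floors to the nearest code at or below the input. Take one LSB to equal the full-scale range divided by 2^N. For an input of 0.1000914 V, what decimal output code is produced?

Range = 2.74 − (-2.74) = 5.48 V. LSB = 5.48 V / 2^14 ≈ 334.5 µV.
(V_in − V_min) × 2^14/range = (0.1000914 − (-2.74)) × 16384/5.48 = 8491.251.
Floor → code = 8491.

8491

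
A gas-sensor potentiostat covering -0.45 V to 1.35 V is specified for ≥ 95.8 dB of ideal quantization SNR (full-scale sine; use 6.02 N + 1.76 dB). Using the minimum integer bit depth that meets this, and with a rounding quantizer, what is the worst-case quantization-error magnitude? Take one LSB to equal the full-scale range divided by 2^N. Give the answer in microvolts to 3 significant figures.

The full-scale span is 1.35 − (-0.45) = 1.8 V.
Required N = ⌈(95.8 − 1.76)/6.02⌉ = ⌈15.621⌉ = 16.
LSB = 1.8 V ÷ 2^16 = 1.8/65536 V = 27.466 µV.
|e|_max = LSB/2 = 13.7 µV.

13.7 µV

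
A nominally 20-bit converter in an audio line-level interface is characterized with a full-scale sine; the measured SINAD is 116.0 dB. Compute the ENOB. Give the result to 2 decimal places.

ENOB = (116.0 − 1.76)/6.02 = 18.9767 bits.

18.98 bits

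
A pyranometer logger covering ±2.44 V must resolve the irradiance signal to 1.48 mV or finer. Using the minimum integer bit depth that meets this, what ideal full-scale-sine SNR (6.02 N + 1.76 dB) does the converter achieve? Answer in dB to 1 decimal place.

Full-scale range = 2.44 V − (-2.44 V) = 4.88 V.
4.88 V / 1.48 mV = 3297. Since 2^11 = 2048 and 2^12 = 4096, N = 12.
SNR = 6.02 × 12 + 1.76 = 74.00 dB.

74.0 dB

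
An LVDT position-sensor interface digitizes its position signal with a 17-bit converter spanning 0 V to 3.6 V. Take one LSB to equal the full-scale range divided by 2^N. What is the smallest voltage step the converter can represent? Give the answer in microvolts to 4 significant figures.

27.47 µV

Full-scale range = 3.6 V.
There are 2^17 = 131072 steps.
LSB = 3.6 V ÷ 2^17 = 3.6/131072 V = 27.47 µV.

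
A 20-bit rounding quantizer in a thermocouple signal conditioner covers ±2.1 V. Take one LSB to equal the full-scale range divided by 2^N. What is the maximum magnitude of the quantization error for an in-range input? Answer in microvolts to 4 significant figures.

2.003 µV

Span: 2.1 V − (-2.1 V) = 4.2 V.
Step size = 4.2/1048576 V = 4.00543 µV.
Worst-case error for round-to-nearest is half an LSB: 2.003 µV.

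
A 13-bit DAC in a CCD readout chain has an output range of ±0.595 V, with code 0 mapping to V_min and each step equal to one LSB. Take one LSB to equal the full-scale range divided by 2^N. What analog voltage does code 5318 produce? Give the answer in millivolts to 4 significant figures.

Span: 0.595 V − (-0.595 V) = 1.19 V. LSB = 1.19 V / 2^13.
Output = V_min + (5318/8192) × range = -0.595 + 0.649170 × 1.19 V
      = -0.595 + 0.772512 = 0.177512 V.

177.5 mV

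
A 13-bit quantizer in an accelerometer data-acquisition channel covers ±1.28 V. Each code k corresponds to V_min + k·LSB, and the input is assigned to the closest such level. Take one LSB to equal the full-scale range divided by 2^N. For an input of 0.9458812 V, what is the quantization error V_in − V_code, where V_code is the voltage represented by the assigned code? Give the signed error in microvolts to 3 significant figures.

Full-scale range = 1.28 V − (-1.28 V) = 2.56 V. LSB = 2.56 V / 2^13 ≈ 312.5 µV.
Position in LSBs: (0.9458812 − (-1.28)) × 8192/2.56 = 7122.8198; rounding gives k = 7123.
V_code = V_min + k × range/2^13 = -1.28 + 7123 × 2.56/8192 = 0.9459375000 V.
Error = V_in − V_code = 0.9458812 − (0.9459375000) = −56.3 µV.

−56.3 µV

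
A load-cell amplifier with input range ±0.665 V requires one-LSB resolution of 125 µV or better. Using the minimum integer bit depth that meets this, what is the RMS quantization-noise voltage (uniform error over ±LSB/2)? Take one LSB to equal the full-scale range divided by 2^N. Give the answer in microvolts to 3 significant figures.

Span: 0.665 V − (-0.665 V) = 1.33 V.
1.33 V / 125 µV = 10640. Since 2^13 = 8192 and 2^14 = 16384, N = 14.
LSB = 1.33 V / 2^14 = 81.177 µV.
RMS noise = LSB/√12 = 23.4 µV.

23.4 µV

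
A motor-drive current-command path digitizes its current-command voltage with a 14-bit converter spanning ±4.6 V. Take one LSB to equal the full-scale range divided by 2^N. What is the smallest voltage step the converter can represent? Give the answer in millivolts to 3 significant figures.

Range = 4.6 − (-4.6) = 9.2 V.
There are 2^14 = 16384 steps.
Step size = 9.2/16384 V = 0.562 mV.

0.562 mV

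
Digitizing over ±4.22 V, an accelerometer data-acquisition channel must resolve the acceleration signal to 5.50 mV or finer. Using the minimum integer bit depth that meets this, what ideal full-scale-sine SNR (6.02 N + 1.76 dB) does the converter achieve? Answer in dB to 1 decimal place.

68.0 dB

Span: 4.22 V − (-4.22 V) = 8.44 V.
Required number of levels: 8.44/5.50 mV = 1534.5; smallest N with 2^N ≥ that is 11.
Ideal SNR at N = 11: 6.02·11 + 1.76 = 68.0 dB.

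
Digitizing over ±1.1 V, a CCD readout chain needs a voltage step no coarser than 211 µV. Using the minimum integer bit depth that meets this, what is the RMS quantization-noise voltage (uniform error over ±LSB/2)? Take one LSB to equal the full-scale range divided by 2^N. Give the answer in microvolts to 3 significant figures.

38.8 µV

Span: 1.1 V − (-1.1 V) = 2.2 V.
Required number of levels: 2.2/211 µV = 10427; smallest N with 2^N ≥ that is 14.
LSB = 2.2 V / 2^14 = 134.28 µV.
RMS noise = LSB/√12 = 38.8 µV.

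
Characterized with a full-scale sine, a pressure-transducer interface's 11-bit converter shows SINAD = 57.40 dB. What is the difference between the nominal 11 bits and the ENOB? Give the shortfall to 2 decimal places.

1.76 bits

ENOB = (SINAD − 1.76)/6.02 = (57.40 − 1.76)/6.02 = 9.2425 bits.
11 − 9.2425 = 1.76 bits below nominal.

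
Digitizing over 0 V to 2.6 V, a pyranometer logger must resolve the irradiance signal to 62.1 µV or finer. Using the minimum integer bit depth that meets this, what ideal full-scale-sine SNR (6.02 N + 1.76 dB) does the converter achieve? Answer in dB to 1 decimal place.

Span = 2.6 V.
Required number of levels: 2.6/62.1 µV = 41868; smallest N with 2^N ≥ that is 16.
SNR = 6.02 × 16 + 1.76 = 98.08 dB.

98.1 dB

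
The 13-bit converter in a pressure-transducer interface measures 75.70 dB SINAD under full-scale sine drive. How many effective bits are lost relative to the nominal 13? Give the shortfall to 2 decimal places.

0.72 bits

ENOB = (SINAD − 1.76)/6.02 = (75.70 − 1.76)/6.02 = 12.2824 bits.
Lost resolution: 13 − 12.2824 = 0.7176 bits.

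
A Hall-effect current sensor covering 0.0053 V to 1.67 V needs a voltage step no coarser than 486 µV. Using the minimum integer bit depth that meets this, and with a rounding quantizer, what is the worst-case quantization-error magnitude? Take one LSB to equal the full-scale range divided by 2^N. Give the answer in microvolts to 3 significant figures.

The full-scale span is 1.67 − (0.0053) = 1.6647 V.
Need 2^N ≥ 1.6647 V / 486 µV = 3425 → N_min = 12.
LSB = 1.6647 V / 2^12 = 406.42 µV.
Max error for round-to-nearest is LSB/2 = 203 µV.

203 µV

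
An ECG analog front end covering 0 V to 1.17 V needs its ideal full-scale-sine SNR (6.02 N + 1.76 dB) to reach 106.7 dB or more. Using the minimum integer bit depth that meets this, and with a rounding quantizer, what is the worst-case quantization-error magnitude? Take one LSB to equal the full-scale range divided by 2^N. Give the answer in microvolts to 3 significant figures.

Full-scale range = 1.17 V.
N ≥ (106.7 − 1.76)/6.02 = 17.432 → N_min = 18.
One LSB is 1.17 V / 262144 = 4.4632 µV.
Half an LSB is 2.23 µV.

2.23 µV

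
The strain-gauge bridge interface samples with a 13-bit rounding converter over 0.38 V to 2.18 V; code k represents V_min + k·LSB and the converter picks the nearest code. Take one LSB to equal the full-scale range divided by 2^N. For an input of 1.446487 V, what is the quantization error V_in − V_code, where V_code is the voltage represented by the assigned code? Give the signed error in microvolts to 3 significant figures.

Span: 2.18 V − (0.38 V) = 1.8 V. LSB = 1.8 V / 2^13 ≈ 219.7 µV.
Position in LSBs: (1.446487 − (0.38)) × 8192/1.8 = 4853.7008; rounding gives k = 4854.
Reconstructed level: 0.38 + 4854 × 1.8/8192 V = 1.446552734 V.
Error = V_in − V_code = 1.446487 − (1.446552734) = −65.7 µV.

−65.7 µV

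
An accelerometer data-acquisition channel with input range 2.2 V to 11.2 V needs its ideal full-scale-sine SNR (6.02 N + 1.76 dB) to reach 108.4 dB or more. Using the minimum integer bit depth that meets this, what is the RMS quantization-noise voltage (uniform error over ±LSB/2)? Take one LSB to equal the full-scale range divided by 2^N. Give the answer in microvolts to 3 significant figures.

Range = 11.2 − (2.2) = 9 V.
Required N = ⌈(108.4 − 1.76)/6.02⌉ = ⌈17.714⌉ = 18.
LSB = 9 V ÷ 2^18 = 9/262144 V = 34.332 µV.
RMS noise = LSB/√12 = 9.91 µV.

9.91 µV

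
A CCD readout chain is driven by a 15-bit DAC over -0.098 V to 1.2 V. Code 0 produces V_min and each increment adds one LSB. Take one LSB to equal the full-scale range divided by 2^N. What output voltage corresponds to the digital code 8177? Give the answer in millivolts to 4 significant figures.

225.9 mV

Full-scale range = 1.2 V − (-0.098 V) = 1.298 V. LSB = 1.298 V / 2^15.
Output = V_min + (8177/32768) × range = -0.098 + 0.249542 × 1.298 V
      = -0.098 V + 0.323906 V = 0.225906 V.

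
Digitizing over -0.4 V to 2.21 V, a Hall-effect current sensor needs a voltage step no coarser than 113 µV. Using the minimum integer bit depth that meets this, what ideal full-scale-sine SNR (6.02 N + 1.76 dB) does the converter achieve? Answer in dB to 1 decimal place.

92.1 dB

The full-scale span is 2.21 − (-0.4) = 2.61 V.
2.61 V / 113 µV = 23100. Since 2^14 = 16384 and 2^15 = 32768, N = 15.
SNR = 6.02 × 15 + 1.76 = 92.06 dB.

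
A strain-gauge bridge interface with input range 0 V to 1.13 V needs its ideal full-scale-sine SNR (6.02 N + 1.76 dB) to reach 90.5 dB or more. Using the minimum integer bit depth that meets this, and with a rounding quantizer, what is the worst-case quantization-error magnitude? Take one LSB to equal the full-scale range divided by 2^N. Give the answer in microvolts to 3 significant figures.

Full-scale range = 1.13 V.
N ≥ (90.5 − 1.76)/6.02 = 14.741 → N_min = 15.
LSB = 1.13 V ÷ 2^15 = 1.13/32768 V = 34.485 µV.
|e|_max = LSB/2 = 17.2 µV.

17.2 µV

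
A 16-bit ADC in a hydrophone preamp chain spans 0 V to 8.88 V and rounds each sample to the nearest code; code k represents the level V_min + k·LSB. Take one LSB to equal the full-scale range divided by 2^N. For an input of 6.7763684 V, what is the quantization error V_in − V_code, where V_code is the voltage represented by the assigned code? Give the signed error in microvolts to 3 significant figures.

−24.4 µV

V_FS = 8.88 V. LSB = 8.88 V / 2^16 ≈ 135.5 µV.
Position in LSBs: (6.7763684 − (0)) × 65536/8.88 = 50010.8198; rounding gives k = 50011.
V_code = 0 + (50011/65536) × 8.88 = 6.7763928223 V.
e = 6.7763684 − (6.7763928223) = −24.4 µV.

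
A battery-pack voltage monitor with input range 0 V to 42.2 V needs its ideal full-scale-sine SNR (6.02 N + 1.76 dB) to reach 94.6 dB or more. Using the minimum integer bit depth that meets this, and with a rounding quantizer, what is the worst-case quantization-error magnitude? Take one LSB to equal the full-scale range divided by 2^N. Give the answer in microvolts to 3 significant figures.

322 µV

Span = 42.2 V.
Solving 6.02 N ≥ 94.6 − 1.76: N ≥ 15.422. Round up → N = 16.
Step size = 42.2/65536 V = 0.64392 mV.
|e|_max = LSB/2 = 322 µV.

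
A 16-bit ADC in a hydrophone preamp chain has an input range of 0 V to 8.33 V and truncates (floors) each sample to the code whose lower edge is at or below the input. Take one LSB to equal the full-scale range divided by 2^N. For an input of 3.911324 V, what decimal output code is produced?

30772

Range is 8.33 V. LSB = 8.33 V / 2^16 ≈ 127.1 µV.
V_in − V_min = 3.911324 − (0) = 3.911324 V.
Divide by LSB: 3.911324 × 65536/8.33 = 30772.2124.
Truncating gives code 30772.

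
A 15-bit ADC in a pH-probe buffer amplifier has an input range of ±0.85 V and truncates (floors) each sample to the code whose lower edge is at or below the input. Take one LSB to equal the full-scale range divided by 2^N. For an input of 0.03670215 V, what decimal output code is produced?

Full-scale range = 0.85 V − (-0.85 V) = 1.7 V. LSB = 1.7 V / 2^15 ≈ 51.88 µV.
code = ⌊(V_in − V_min)/LSB⌋ = ⌊(V_in − V_min) × 2^15 / range⌋
     = ⌊(0.03670215 − (-0.85)) × 32768 / 1.7⌋ = ⌊0.88670215 × 32768/1.7⌋
     = ⌊17091.445⌋ = 17091.

17091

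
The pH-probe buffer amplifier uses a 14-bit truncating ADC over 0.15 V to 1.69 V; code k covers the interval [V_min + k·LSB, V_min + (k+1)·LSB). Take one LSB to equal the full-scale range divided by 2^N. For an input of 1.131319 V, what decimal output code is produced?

10440

Range = 1.69 − (0.15) = 1.54 V. LSB = 1.54 V / 2^14 ≈ 93.99 µV.
V_in − V_min = 1.131319 − (0.15) = 0.981319 V.
Divide by LSB: 0.981319 × 16384/1.54 = 10440.2146.
Truncating gives code 10440.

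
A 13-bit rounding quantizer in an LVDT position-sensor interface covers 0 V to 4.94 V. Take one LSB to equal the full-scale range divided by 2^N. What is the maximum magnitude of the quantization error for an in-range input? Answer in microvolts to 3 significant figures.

Range is 4.94 V.
LSB = 4.94 V ÷ 2^13 = 4.94/8192 V = 0.60303 mV.
|e|_max = LSB/2 = 302 µV.

302 µV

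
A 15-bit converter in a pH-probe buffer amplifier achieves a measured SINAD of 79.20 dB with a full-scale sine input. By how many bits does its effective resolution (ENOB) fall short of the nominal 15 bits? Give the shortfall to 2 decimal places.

ENOB = (SINAD − 1.76)/6.02 = (79.20 − 1.76)/6.02 = 12.8638 bits.
Shortfall = 15 − 12.8638 = 2.1362 bits.

2.14 bits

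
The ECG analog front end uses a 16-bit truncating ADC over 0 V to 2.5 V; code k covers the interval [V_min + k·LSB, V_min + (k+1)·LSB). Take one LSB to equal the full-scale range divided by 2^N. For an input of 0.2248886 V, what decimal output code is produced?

Full-scale range = 2.5 V. LSB = 2.5 V / 2^16 ≈ 38.15 µV.
(V_in − V_min) × 2^16/range = (0.2248886 − (0)) × 65536/2.5 = 5895.320.
Floor → code = 5895.

5895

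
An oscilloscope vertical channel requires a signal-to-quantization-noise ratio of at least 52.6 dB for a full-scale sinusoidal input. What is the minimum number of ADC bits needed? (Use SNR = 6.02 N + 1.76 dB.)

6.02 N + 1.76 ≥ 52.6 gives N ≥ 8.445, so the minimum integer is 9.

9 bits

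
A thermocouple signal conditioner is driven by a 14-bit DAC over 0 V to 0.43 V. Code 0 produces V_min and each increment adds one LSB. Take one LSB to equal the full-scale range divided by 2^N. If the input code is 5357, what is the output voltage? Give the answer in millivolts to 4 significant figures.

140.6 mV

Range is 0.43 V. LSB = 0.43 V / 2^14.
V_out = 0 + 5357 × (0.43/16384) V
      = 0 V + 0.140595 V = 0.140595 V.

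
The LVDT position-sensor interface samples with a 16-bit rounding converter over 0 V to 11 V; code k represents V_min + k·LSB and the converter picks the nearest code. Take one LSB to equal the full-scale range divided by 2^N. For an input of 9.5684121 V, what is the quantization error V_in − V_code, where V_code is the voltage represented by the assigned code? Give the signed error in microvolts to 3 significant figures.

−23.6 µV

Full-scale range = 11 V. LSB = 11 V / 2^16 ≈ 167.8 µV.
(V_in − V_min)/LSB = (9.5684121 − (0)) × 65536/11 = 57006.8596 → nearest code k = 57007.
Reconstructed level: 0 + 57007 × 11/65536 V = 9.5684356689 V.
Error = V_in − V_code = 9.5684121 − (9.5684356689) = −23.6 µV.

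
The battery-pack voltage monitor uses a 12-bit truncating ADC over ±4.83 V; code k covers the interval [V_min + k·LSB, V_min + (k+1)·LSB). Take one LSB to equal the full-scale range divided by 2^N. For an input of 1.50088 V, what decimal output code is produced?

2684

Full-scale range = 4.83 V − (-4.83 V) = 9.66 V. LSB = 9.66 V / 2^12 ≈ 2.358 mV.
V_in − V_min = 1.50088 − (-4.83) = 6.33088 V.
Divide by LSB: 6.33088 × 4096/9.66 = 2684.3980.
Truncating gives code 2684.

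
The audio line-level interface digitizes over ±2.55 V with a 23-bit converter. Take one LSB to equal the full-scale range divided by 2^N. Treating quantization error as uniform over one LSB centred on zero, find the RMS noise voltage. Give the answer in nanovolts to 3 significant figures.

176 nV

Range = 2.55 − (-2.55) = 5.1 V.
LSB = 5.1 V ÷ 2^23 = 5.1/8388608 V = 0.60797 µV.
RMS of a uniform error over width LSB is LSB/√12 = 176 nV.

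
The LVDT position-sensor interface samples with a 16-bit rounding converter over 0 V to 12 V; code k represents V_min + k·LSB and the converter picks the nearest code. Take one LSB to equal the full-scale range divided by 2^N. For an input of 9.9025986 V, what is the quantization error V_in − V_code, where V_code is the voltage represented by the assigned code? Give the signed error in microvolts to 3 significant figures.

Range is 12 V. LSB = 12 V / 2^16 ≈ 183.1 µV.
Position in LSBs: (9.9025986 − (0)) × 65536/12 = 54081.3918; rounding gives k = 54081.
V_code = V_min + k × range/2^16 = 0 + 54081 × 12/65536 = 9.9025268555 V.
Error = V_in − V_code = 9.9025986 − (9.9025268555) = +71.7 µV.

+71.7 µV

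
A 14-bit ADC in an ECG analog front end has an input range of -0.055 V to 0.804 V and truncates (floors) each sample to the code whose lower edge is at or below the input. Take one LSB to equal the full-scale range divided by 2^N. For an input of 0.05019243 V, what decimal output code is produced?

Range = 0.804 − (-0.055) = 0.859 V. LSB = 0.859 V / 2^14 ≈ 52.43 µV.
V_in − V_min = 0.05019243 − (-0.055) = 0.10519243 V.
Divide by LSB: 0.10519243 × 16384/0.859 = 2006.3711.
Truncating gives code 2006.

2006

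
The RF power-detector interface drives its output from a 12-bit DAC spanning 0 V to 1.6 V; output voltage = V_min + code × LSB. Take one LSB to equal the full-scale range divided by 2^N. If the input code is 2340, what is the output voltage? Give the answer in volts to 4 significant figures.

Full-scale range = 1.6 V. LSB = 1.6 V / 2^12.
V_out = 0 + 2340 × (1.6/4096) V
      = 0 + 0.914063 = 0.914063 V.

0.9141 V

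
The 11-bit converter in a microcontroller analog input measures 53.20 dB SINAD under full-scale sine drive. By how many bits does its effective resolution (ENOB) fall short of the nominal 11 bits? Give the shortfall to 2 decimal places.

2.46 bits

Effective bits = (53.20 − 1.76)/6.02 = 8.5449.
11 − 8.5449 = 2.46 bits below nominal.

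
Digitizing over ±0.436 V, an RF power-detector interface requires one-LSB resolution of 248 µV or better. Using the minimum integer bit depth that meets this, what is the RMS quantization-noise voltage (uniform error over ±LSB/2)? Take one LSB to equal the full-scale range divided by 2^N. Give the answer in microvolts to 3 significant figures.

61.5 µV

Range = 0.436 − (-0.436) = 0.872 V.
Levels needed ≥ 0.872/248 µV = 3516. 2^12 = 4096 suffices, so N_min = 12.
LSB = 0.872 V / 2^12 = 212.89 µV.
σ_q = LSB/√12 = 212.89 µV/3.4641 = 61.5 µV.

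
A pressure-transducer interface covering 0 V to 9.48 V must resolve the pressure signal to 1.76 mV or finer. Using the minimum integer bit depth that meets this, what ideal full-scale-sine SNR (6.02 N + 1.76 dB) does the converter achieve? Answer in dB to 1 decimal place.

Full-scale range = 9.48 V.
Need 2^N ≥ 9.48 V / 1.76 mV = 5386 → N_min = 13.
Ideal SNR at N = 13: 6.02·13 + 1.76 = 80.0 dB.

80.0 dB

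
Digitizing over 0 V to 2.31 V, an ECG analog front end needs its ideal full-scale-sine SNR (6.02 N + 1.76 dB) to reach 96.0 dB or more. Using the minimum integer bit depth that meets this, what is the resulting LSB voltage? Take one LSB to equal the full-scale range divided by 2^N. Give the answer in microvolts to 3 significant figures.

35.2 µV

V_FS = 2.31 V.
N ≥ (96.0 − 1.76)/6.02 = 15.654 → N_min = 16.
LSB = 2.31 V / 2^16 = 35.2 µV.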